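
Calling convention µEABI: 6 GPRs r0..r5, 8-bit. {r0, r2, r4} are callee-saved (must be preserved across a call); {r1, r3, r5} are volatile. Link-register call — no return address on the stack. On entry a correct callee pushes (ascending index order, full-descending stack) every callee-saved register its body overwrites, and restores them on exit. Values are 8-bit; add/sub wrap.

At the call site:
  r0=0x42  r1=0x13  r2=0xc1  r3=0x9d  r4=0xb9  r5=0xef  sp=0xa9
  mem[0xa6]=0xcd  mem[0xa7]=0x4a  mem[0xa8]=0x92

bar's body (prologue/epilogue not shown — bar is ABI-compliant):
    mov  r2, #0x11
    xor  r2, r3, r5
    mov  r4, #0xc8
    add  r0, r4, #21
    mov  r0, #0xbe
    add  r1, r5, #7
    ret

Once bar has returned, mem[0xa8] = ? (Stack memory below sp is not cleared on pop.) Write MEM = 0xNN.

prologue: push r0 -> mem[0xa8]=0x42, sp=0xa8
prologue: push r2 -> mem[0xa7]=0xc1, sp=0xa7
prologue: push r4 -> mem[0xa6]=0xb9, sp=0xa6
body[0] mov  r2, #0x11 -> r2=0x11
body[1] xor  r2, r3, r5 -> r2=0x72
body[2] mov  r4, #0xc8 -> r4=0xc8
body[3] add  r0, r4, #21 -> r0=0xdd
body[4] mov  r0, #0xbe -> r0=0xbe
body[5] add  r1, r5, #7 -> r1=0xf6
epilogue: pop r4=0xb9, sp=0xa7
epilogue: pop r2=0xc1, sp=0xa8
epilogue: pop r0=0x42, sp=0xa9
prologue pushed ['r0', 'r2', 'r4'] at ['0xa8', '0xa7', '0xa6']

MEM = 0x42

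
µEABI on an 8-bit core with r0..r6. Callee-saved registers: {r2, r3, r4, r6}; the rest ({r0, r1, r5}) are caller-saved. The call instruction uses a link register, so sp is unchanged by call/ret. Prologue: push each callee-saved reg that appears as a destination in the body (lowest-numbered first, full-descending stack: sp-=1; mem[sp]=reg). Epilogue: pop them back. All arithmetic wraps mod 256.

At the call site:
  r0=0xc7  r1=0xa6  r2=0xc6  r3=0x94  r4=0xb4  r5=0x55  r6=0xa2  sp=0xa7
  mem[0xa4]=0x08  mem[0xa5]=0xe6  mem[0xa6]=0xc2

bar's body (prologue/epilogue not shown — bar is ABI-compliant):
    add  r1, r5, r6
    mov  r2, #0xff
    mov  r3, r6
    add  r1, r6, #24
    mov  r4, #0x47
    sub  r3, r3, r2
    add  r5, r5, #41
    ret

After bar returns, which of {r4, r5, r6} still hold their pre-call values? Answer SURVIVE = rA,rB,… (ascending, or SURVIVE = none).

prologue: push r2 -> mem[0xa6]=0xc6, sp=0xa6
prologue: push r3 -> mem[0xa5]=0x94, sp=0xa5
prologue: push r4 -> mem[0xa4]=0xb4, sp=0xa4
body[0] add  r1, r5, r6 -> r1=0xf7
body[1] mov  r2, #0xff -> r2=0xff
body[2] mov  r3, r6 -> r3=0xa2
body[3] add  r1, r6, #24 -> r1=0xba
body[4] mov  r4, #0x47 -> r4=0x47
body[5] sub  r3, r3, r2 -> r3=0xa3
body[6] add  r5, r5, #41 -> r5=0x7e
epilogue: pop r4=0xb4, sp=0xa5
epilogue: pop r3=0x94, sp=0xa6
epilogue: pop r2=0xc6, sp=0xa7
r4: callee-saved, written=True
r5: caller-saved, written=True
r6: callee-saved, written=False

SURVIVE = r4,r6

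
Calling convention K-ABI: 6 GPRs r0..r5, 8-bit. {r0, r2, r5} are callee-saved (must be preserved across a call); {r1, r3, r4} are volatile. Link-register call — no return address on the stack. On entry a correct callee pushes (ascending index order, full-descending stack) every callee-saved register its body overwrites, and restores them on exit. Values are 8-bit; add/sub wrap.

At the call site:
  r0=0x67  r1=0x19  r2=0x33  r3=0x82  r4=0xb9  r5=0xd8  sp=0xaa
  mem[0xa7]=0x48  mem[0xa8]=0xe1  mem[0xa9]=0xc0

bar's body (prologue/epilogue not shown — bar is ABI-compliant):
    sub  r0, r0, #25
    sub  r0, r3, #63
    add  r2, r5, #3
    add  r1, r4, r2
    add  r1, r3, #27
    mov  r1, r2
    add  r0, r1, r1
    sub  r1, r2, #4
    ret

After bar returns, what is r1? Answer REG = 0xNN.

REG = 0xd7

prologue: push r0 → mem[0xa9]=0x67, sp=0xa9
prologue: push r2 → mem[0xa8]=0x33, sp=0xa8
body[0] sub  r0, r0, #25 → r0=0x4e
body[1] sub  r0, r3, #63 → r0=0x43
body[2] add  r2, r5, #3 → r2=0xdb
body[3] add  r1, r4, r2 → r1=0x94
body[4] add  r1, r3, #27 → r1=0x9d
body[5] mov  r1, r2 → r1=0xdb
body[6] add  r0, r1, r1 → r0=0xb6
body[7] sub  r1, r2, #4 → r1=0xd7
epilogue: pop r2=0x33, sp=0xa9
epilogue: pop r0=0x67, sp=0xaa
r1 is caller-saved → body value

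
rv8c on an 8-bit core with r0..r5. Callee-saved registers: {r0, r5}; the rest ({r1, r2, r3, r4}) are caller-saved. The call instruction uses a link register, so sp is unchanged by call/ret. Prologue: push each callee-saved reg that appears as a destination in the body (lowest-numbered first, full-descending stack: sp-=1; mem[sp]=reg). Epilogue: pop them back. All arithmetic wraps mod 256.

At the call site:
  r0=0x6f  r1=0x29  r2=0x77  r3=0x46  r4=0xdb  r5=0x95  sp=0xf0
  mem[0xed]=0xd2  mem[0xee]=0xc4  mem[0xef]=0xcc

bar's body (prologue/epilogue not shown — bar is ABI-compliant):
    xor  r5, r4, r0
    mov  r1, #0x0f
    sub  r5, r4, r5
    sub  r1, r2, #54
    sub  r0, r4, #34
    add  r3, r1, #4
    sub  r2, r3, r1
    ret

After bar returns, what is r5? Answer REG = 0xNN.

prologue: push r0 → mem[0xef]=0x6f, sp=0xef
prologue: push r5 → mem[0xee]=0x95, sp=0xee
body[0] xor  r5, r4, r0 → r5=0xb4
body[1] mov  r1, #0x0f → r1=0x0f
body[2] sub  r5, r4, r5 → r5=0x27
body[3] sub  r1, r2, #54 → r1=0x41
body[4] sub  r0, r4, #34 → r0=0xb9
body[5] add  r3, r1, #4 → r3=0x45
body[6] sub  r2, r3, r1 → r2=0x04
epilogue: pop r5=0x95, sp=0xef
epilogue: pop r0=0x6f, sp=0xf0
r5 is callee-saved → restored

REG = 0x95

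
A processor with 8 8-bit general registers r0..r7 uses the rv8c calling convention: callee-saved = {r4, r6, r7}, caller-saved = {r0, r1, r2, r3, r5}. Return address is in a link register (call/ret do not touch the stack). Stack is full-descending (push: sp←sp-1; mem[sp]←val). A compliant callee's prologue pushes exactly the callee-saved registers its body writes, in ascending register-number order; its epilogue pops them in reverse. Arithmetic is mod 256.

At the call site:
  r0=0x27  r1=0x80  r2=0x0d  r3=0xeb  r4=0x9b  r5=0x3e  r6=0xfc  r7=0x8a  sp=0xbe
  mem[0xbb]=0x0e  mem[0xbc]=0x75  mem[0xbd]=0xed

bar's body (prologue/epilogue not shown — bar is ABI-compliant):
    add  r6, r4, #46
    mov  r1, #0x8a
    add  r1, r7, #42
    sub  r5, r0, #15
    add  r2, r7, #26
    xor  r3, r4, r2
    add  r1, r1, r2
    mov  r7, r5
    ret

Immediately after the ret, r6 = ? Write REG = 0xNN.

prologue: push r6 -> mem[0xbd]=0xfc, sp=0xbd
prologue: push r7 -> mem[0xbc]=0x8a, sp=0xbc
body[0] add  r6, r4, #46 -> r6=0xc9
body[1] mov  r1, #0x8a -> r1=0x8a
body[2] add  r1, r7, #42 -> r1=0xb4
body[3] sub  r5, r0, #15 -> r5=0x18
body[4] add  r2, r7, #26 -> r2=0xa4
body[5] xor  r3, r4, r2 -> r3=0x3f
body[6] add  r1, r1, r2 -> r1=0x58
body[7] mov  r7, r5 -> r7=0x18
epilogue: pop r7=0x8a, sp=0xbd
epilogue: pop r6=0xfc, sp=0xbe
r6 is callee-saved -> restored

REG = 0xfc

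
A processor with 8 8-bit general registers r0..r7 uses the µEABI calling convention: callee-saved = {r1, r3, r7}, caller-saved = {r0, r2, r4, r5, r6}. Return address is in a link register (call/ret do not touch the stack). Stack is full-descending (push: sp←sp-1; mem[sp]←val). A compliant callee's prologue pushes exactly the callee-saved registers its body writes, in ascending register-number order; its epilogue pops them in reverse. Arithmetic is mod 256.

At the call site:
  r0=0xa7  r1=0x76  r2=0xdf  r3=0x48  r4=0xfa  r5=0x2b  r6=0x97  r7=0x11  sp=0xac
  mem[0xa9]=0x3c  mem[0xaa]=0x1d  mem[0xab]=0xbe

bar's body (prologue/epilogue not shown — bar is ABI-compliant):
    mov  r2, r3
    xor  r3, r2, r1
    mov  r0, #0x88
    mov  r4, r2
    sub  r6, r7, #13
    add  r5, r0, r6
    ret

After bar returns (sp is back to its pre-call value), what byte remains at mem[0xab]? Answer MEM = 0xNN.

prologue: push r3 -> mem[0xab]=0x48, sp=0xab
body[0] mov  r2, r3 -> r2=0x48
body[1] xor  r3, r2, r1 -> r3=0x3e
body[2] mov  r0, #0x88 -> r0=0x88
body[3] mov  r4, r2 -> r4=0x48
body[4] sub  r6, r7, #13 -> r6=0x04
body[5] add  r5, r0, r6 -> r5=0x8c
epilogue: pop r3=0x48, sp=0xac
prologue pushed ['r3'] at ['0xab']

MEM = 0x48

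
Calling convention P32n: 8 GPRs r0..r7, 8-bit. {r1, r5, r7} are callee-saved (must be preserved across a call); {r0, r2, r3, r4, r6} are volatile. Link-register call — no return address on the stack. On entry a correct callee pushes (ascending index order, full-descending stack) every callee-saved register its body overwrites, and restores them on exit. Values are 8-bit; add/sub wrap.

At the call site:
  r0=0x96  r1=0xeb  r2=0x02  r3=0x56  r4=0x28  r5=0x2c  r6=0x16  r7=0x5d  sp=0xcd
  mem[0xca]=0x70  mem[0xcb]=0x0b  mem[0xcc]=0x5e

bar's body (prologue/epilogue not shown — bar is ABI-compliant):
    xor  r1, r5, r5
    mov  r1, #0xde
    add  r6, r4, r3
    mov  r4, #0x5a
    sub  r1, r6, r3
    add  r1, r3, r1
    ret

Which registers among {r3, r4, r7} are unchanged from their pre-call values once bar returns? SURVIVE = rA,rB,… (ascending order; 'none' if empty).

prologue: push r1 -> mem[0xcc]=0xeb, sp=0xcc
body[0] xor  r1, r5, r5 -> r1=0x00
body[1] mov  r1, #0xde -> r1=0xde
body[2] add  r6, r4, r3 -> r6=0x7e
body[3] mov  r4, #0x5a -> r4=0x5a
body[4] sub  r1, r6, r3 -> r1=0x28
body[5] add  r1, r3, r1 -> r1=0x7e
epilogue: pop r1=0xeb, sp=0xcd
r3: caller-saved, written=False
r4: caller-saved, written=True
r7: callee-saved, written=False

SURVIVE = r3,r7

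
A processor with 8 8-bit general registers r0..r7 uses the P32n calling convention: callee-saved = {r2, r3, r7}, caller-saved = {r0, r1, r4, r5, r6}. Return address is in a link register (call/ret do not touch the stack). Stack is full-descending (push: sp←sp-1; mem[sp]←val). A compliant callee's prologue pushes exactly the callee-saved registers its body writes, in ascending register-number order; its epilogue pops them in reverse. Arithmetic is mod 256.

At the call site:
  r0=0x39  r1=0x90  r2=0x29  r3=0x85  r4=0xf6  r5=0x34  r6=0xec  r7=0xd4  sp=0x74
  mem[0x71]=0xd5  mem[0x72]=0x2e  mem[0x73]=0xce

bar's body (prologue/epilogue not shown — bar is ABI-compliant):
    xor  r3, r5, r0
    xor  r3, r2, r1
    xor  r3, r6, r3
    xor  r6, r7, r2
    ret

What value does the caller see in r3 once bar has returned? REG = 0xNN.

prologue: push r3 -> mem[0x73]=0x85, sp=0x73
body[0] xor  r3, r5, r0 -> r3=0x0d
body[1] xor  r3, r2, r1 -> r3=0xb9
body[2] xor  r3, r6, r3 -> r3=0x55
body[3] xor  r6, r7, r2 -> r6=0xfd
epilogue: pop r3=0x85, sp=0x74
r3 is callee-saved -> restored

REG = 0x85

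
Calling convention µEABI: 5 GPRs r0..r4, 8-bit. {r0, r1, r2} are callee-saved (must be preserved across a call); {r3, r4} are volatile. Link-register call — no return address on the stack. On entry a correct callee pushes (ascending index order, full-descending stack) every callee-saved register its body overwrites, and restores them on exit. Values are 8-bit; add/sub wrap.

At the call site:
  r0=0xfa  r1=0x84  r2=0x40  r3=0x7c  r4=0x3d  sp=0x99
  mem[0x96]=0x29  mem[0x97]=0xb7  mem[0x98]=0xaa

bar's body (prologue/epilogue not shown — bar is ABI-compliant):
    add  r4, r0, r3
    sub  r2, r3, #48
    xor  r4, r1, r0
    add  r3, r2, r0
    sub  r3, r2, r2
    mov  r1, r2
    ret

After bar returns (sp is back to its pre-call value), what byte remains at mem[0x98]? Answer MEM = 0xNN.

prologue: push r1 -> mem[0x98]=0x84, sp=0x98
prologue: push r2 -> mem[0x97]=0x40, sp=0x97
body[0] add  r4, r0, r3 -> r4=0x76
body[1] sub  r2, r3, #48 -> r2=0x4c
body[2] xor  r4, r1, r0 -> r4=0x7e
body[3] add  r3, r2, r0 -> r3=0x46
body[4] sub  r3, r2, r2 -> r3=0x00
body[5] mov  r1, r2 -> r1=0x4c
epilogue: pop r2=0x40, sp=0x98
epilogue: pop r1=0x84, sp=0x99
prologue pushed ['r1', 'r2'] at ['0x98', '0x97']

MEM = 0x84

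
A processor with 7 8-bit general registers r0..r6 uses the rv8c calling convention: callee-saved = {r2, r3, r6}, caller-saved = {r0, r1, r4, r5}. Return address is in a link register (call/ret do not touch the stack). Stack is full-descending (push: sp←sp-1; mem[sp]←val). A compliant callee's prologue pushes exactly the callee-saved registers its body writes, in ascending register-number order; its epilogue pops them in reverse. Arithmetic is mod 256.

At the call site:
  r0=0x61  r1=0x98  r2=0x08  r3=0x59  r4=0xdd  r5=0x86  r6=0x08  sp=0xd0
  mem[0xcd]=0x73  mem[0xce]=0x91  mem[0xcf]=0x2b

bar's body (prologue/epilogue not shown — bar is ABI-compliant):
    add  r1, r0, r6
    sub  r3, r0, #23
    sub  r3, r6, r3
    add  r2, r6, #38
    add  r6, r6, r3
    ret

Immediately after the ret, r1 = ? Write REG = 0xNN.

prologue: push r2 -> mem[0xcf]=0x08, sp=0xcf
prologue: push r3 -> mem[0xce]=0x59, sp=0xce
prologue: push r6 -> mem[0xcd]=0x08, sp=0xcd
body[0] add  r1, r0, r6 -> r1=0x69
body[1] sub  r3, r0, #23 -> r3=0x4a
body[2] sub  r3, r6, r3 -> r3=0xbe
body[3] add  r2, r6, #38 -> r2=0x2e
body[4] add  r6, r6, r3 -> r6=0xc6
epilogue: pop r6=0x08, sp=0xce
epilogue: pop r3=0x59, sp=0xcf
epilogue: pop r2=0x08, sp=0xd0
r1 is caller-saved -> body value

REG = 0x69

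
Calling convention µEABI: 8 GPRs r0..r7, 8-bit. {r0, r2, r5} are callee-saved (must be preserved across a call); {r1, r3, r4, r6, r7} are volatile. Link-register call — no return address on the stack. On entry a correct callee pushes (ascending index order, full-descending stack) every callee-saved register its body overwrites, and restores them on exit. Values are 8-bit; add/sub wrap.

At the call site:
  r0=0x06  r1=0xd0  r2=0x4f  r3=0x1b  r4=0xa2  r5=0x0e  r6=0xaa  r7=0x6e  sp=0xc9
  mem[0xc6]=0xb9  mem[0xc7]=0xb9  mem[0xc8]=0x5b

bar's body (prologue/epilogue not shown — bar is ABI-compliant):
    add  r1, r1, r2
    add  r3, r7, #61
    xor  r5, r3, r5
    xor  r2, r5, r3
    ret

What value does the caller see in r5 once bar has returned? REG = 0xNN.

REG = 0x0e

prologue: push r2 -> mem[0xc8]=0x4f, sp=0xc8
prologue: push r5 -> mem[0xc7]=0x0e, sp=0xc7
body[0] add  r1, r1, r2 -> r1=0x1f
body[1] add  r3, r7, #61 -> r3=0xab
body[2] xor  r5, r3, r5 -> r5=0xa5
body[3] xor  r2, r5, r3 -> r2=0x0e
epilogue: pop r5=0x0e, sp=0xc8
epilogue: pop r2=0x4f, sp=0xc9
r5 is callee-saved -> restored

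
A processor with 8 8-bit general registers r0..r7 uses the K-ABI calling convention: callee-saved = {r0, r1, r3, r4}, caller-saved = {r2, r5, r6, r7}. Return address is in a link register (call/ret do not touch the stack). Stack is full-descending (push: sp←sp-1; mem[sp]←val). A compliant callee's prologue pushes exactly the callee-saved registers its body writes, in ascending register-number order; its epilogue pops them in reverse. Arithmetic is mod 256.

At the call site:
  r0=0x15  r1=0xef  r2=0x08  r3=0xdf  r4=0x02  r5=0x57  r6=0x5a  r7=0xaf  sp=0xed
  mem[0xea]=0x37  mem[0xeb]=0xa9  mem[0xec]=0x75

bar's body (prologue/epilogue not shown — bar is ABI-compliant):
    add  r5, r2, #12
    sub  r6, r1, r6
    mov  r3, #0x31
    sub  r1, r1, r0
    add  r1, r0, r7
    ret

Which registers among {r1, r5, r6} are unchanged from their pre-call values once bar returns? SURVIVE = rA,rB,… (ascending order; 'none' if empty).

prologue: push r1 → mem[0xec]=0xef, sp=0xec
prologue: push r3 → mem[0xeb]=0xdf, sp=0xeb
body[0] add  r5, r2, #12 → r5=0x14
body[1] sub  r6, r1, r6 → r6=0x95
body[2] mov  r3, #0x31 → r3=0x31
body[3] sub  r1, r1, r0 → r1=0xda
body[4] add  r1, r0, r7 → r1=0xc4
epilogue: pop r3=0xdf, sp=0xec
epilogue: pop r1=0xef, sp=0xed
r1: callee-saved, written=True
r5: caller-saved, written=True
r6: caller-saved, written=True

SURVIVE = r1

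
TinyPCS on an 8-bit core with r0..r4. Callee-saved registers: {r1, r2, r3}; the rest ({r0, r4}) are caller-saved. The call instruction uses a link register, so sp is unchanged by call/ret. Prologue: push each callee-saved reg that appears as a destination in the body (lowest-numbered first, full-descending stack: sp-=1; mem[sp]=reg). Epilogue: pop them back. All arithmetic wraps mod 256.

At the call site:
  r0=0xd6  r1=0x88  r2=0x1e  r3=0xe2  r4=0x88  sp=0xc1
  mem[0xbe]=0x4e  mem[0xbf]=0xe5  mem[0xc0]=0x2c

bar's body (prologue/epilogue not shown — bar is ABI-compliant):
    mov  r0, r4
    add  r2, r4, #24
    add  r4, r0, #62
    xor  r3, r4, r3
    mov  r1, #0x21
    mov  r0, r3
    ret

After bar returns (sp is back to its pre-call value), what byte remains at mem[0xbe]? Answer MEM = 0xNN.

prologue: push r1 → mem[0xc0]=0x88, sp=0xc0
prologue: push r2 → mem[0xbf]=0x1e, sp=0xbf
prologue: push r3 → mem[0xbe]=0xe2, sp=0xbe
body[0] mov  r0, r4 → r0=0x88
body[1] add  r2, r4, #24 → r2=0xa0
body[2] add  r4, r0, #62 → r4=0xc6
body[3] xor  r3, r4, r3 → r3=0x24
body[4] mov  r1, #0x21 → r1=0x21
body[5] mov  r0, r3 → r0=0x24
epilogue: pop r3=0xe2, sp=0xbf
epilogue: pop r2=0x1e, sp=0xc0
epilogue: pop r1=0x88, sp=0xc1
prologue pushed ['r1', 'r2', 'r3'] at ['0xc0', '0xbf', '0xbe']

MEM = 0xe2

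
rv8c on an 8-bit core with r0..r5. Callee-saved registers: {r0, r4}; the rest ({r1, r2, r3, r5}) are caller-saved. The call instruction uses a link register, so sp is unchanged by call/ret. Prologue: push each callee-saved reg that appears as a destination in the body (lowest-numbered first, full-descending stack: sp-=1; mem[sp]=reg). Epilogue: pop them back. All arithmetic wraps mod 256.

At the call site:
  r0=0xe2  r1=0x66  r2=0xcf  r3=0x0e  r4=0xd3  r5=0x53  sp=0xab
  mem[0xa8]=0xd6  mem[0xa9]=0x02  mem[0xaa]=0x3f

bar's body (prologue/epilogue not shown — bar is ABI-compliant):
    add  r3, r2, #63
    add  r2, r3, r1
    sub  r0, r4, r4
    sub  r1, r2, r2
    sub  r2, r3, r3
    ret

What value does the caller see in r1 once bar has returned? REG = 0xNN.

prologue: push r0 -> mem[0xaa]=0xe2, sp=0xaa
body[0] add  r3, r2, #63 -> r3=0x0e
body[1] add  r2, r3, r1 -> r2=0x74
body[2] sub  r0, r4, r4 -> r0=0x00
body[3] sub  r1, r2, r2 -> r1=0x00
body[4] sub  r2, r3, r3 -> r2=0x00
epilogue: pop r0=0xe2, sp=0xab
r1 is caller-saved -> body value

REG = 0x00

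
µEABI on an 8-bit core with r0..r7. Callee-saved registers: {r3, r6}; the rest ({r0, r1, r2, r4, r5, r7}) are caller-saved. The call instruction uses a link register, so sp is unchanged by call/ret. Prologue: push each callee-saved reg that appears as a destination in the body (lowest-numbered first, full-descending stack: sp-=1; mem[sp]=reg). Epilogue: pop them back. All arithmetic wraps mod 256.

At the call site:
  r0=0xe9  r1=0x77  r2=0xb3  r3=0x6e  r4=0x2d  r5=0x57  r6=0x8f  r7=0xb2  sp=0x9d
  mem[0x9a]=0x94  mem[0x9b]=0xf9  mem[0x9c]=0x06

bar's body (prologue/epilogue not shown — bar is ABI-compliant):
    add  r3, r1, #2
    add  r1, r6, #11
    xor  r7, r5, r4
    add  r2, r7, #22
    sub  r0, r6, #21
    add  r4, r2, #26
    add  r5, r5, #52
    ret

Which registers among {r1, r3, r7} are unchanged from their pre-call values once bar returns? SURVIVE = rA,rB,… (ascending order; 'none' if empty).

prologue: push r3 -> mem[0x9c]=0x6e, sp=0x9c
body[0] add  r3, r1, #2 -> r3=0x79
body[1] add  r1, r6, #11 -> r1=0x9a
body[2] xor  r7, r5, r4 -> r7=0x7a
body[3] add  r2, r7, #22 -> r2=0x90
body[4] sub  r0, r6, #21 -> r0=0x7a
body[5] add  r4, r2, #26 -> r4=0xaa
body[6] add  r5, r5, #52 -> r5=0x8b
epilogue: pop r3=0x6e, sp=0x9d
r1: caller-saved, written=True
r3: callee-saved, written=True
r7: caller-saved, written=True

SURVIVE = r3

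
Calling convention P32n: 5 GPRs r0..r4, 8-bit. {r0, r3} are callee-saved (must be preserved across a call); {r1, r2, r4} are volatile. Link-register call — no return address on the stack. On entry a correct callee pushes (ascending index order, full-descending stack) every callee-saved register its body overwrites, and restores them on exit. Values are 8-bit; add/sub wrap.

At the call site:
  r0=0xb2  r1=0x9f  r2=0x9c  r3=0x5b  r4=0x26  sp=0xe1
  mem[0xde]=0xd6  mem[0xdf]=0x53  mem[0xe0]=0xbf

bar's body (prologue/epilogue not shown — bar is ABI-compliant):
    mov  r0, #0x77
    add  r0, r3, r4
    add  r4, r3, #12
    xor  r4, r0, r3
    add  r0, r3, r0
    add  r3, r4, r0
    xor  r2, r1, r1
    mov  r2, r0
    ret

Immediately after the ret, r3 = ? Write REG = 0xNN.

prologue: push r0 → mem[0xe0]=0xb2, sp=0xe0
prologue: push r3 → mem[0xdf]=0x5b, sp=0xdf
body[0] mov  r0, #0x77 → r0=0x77
body[1] add  r0, r3, r4 → r0=0x81
body[2] add  r4, r3, #12 → r4=0x67
body[3] xor  r4, r0, r3 → r4=0xda
body[4] add  r0, r3, r0 → r0=0xdc
body[5] add  r3, r4, r0 → r3=0xb6
body[6] xor  r2, r1, r1 → r2=0x00
body[7] mov  r2, r0 → r2=0xdc
epilogue: pop r3=0x5b, sp=0xe0
epilogue: pop r0=0xb2, sp=0xe1
r3 is callee-saved → restored

REG = 0x5b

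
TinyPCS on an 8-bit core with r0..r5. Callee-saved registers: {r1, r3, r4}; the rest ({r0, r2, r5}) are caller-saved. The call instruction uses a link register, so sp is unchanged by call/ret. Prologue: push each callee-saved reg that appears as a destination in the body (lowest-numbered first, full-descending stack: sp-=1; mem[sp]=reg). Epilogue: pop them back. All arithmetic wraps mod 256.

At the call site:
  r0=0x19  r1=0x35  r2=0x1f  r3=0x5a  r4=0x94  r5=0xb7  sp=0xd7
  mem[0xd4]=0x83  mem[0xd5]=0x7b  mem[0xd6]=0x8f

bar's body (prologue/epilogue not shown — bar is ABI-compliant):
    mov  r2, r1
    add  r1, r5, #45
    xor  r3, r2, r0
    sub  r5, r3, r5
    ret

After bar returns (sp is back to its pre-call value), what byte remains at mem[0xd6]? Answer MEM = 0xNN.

MEM = 0x35

prologue: push r1 -> mem[0xd6]=0x35, sp=0xd6
prologue: push r3 -> mem[0xd5]=0x5a, sp=0xd5
body[0] mov  r2, r1 -> r2=0x35
body[1] add  r1, r5, #45 -> r1=0xe4
body[2] xor  r3, r2, r0 -> r3=0x2c
body[3] sub  r5, r3, r5 -> r5=0x75
epilogue: pop r3=0x5a, sp=0xd6
epilogue: pop r1=0x35, sp=0xd7
prologue pushed ['r1', 'r3'] at ['0xd6', '0xd5']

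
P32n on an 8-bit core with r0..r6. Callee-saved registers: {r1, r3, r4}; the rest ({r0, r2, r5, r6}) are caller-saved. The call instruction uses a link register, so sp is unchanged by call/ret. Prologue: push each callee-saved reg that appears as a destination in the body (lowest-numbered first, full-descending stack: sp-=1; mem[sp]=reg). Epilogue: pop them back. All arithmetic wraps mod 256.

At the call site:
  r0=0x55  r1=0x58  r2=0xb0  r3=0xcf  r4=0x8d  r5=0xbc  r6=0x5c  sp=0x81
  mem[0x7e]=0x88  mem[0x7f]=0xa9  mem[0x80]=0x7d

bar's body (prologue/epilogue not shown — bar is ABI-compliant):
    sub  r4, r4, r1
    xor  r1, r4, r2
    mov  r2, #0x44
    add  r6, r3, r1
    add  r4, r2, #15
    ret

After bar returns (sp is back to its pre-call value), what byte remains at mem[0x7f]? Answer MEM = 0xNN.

prologue: push r1 → mem[0x80]=0x58, sp=0x80
prologue: push r4 → mem[0x7f]=0x8d, sp=0x7f
body[0] sub  r4, r4, r1 → r4=0x35
body[1] xor  r1, r4, r2 → r1=0x85
body[2] mov  r2, #0x44 → r2=0x44
body[3] add  r6, r3, r1 → r6=0x54
body[4] add  r4, r2, #15 → r4=0x53
epilogue: pop r4=0x8d, sp=0x80
epilogue: pop r1=0x58, sp=0x81
prologue pushed ['r1', 'r4'] at ['0x80', '0x7f']

MEM = 0x8d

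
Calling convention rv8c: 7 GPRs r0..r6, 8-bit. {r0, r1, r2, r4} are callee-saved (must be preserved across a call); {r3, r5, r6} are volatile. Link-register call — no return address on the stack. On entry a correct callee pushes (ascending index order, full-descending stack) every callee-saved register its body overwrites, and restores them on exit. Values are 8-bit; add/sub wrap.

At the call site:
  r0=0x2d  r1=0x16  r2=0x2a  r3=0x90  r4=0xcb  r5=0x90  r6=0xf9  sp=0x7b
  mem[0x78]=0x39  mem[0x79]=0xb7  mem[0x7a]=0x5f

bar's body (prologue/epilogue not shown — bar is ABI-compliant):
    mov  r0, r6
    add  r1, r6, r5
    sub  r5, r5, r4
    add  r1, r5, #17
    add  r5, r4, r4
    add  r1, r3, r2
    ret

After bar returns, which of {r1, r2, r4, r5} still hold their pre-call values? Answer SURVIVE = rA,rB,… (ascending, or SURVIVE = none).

SURVIVE = r1,r2,r4

prologue: push r0 → mem[0x7a]=0x2d, sp=0x7a
prologue: push r1 → mem[0x79]=0x16, sp=0x79
body[0] mov  r0, r6 → r0=0xf9
body[1] add  r1, r6, r5 → r1=0x89
body[2] sub  r5, r5, r4 → r5=0xc5
body[3] add  r1, r5, #17 → r1=0xd6
body[4] add  r5, r4, r4 → r5=0x96
body[5] add  r1, r3, r2 → r1=0xba
epilogue: pop r1=0x16, sp=0x7a
epilogue: pop r0=0x2d, sp=0x7b
r1: callee-saved, written=True
r2: callee-saved, written=False
r4: callee-saved, written=False
r5: caller-saved, written=True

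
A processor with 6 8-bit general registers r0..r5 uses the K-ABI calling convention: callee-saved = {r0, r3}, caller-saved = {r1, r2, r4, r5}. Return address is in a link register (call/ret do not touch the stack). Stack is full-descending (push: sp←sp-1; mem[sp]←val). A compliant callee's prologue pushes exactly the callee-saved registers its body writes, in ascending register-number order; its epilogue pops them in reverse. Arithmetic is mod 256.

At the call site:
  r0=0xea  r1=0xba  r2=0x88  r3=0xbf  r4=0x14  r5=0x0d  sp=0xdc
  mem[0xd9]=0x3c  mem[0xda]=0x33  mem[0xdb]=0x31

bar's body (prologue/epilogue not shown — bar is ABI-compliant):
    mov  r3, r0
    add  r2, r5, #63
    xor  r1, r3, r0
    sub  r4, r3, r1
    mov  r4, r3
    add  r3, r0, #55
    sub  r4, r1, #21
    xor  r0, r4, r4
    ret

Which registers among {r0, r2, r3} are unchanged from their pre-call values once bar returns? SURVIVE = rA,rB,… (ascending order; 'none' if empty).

prologue: push r0 -> mem[0xdb]=0xea, sp=0xdb
prologue: push r3 -> mem[0xda]=0xbf, sp=0xda
body[0] mov  r3, r0 -> r3=0xea
body[1] add  r2, r5, #63 -> r2=0x4c
body[2] xor  r1, r3, r0 -> r1=0x00
body[3] sub  r4, r3, r1 -> r4=0xea
body[4] mov  r4, r3 -> r4=0xea
body[5] add  r3, r0, #55 -> r3=0x21
body[6] sub  r4, r1, #21 -> r4=0xeb
body[7] xor  r0, r4, r4 -> r0=0x00
epilogue: pop r3=0xbf, sp=0xdb
epilogue: pop r0=0xea, sp=0xdc
r0: callee-saved, written=True
r2: caller-saved, written=True
r3: callee-saved, written=True

SURVIVE = r0,r3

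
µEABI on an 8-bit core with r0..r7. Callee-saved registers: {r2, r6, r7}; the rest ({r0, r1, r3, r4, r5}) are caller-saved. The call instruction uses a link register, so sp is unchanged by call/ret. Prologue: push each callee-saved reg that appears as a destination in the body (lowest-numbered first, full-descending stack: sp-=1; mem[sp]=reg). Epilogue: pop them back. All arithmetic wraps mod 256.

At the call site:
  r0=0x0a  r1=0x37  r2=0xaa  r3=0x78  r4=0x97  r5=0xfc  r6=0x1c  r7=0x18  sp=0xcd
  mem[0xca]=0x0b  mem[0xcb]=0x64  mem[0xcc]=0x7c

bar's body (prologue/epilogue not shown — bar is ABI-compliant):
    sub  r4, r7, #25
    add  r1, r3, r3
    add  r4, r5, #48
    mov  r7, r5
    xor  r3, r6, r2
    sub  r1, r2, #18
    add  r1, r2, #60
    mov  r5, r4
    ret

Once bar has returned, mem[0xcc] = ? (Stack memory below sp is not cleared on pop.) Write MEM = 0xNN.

MEM = 0x18

prologue: push r7 -> mem[0xcc]=0x18, sp=0xcc
body[0] sub  r4, r7, #25 -> r4=0xff
body[1] add  r1, r3, r3 -> r1=0xf0
body[2] add  r4, r5, #48 -> r4=0x2c
body[3] mov  r7, r5 -> r7=0xfc
body[4] xor  r3, r6, r2 -> r3=0xb6
body[5] sub  r1, r2, #18 -> r1=0x98
body[6] add  r1, r2, #60 -> r1=0xe6
body[7] mov  r5, r4 -> r5=0x2c
epilogue: pop r7=0x18, sp=0xcd
prologue pushed ['r7'] at ['0xcc']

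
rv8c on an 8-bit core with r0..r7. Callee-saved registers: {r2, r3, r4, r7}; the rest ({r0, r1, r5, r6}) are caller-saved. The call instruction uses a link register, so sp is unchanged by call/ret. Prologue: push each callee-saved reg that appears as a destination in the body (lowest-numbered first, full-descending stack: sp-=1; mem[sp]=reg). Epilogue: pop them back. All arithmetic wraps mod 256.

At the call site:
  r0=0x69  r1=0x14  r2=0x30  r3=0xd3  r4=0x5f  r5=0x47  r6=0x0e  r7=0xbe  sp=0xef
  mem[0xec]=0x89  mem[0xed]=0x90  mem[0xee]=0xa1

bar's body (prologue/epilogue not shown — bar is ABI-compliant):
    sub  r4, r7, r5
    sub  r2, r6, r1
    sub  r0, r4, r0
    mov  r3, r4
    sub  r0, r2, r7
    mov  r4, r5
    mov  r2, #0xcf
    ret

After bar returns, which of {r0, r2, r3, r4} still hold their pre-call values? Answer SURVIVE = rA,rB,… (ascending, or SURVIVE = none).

SURVIVE = r2,r3,r4

prologue: push r2 -> mem[0xee]=0x30, sp=0xee
prologue: push r3 -> mem[0xed]=0xd3, sp=0xed
prologue: push r4 -> mem[0xec]=0x5f, sp=0xec
body[0] sub  r4, r7, r5 -> r4=0x77
body[1] sub  r2, r6, r1 -> r2=0xfa
body[2] sub  r0, r4, r0 -> r0=0x0e
body[3] mov  r3, r4 -> r3=0x77
body[4] sub  r0, r2, r7 -> r0=0x3c
body[5] mov  r4, r5 -> r4=0x47
body[6] mov  r2, #0xcf -> r2=0xcf
epilogue: pop r4=0x5f, sp=0xed
epilogue: pop r3=0xd3, sp=0xee
epilogue: pop r2=0x30, sp=0xef
r0: caller-saved, written=True
r2: callee-saved, written=True
r3: callee-saved, written=True
r4: callee-saved, written=True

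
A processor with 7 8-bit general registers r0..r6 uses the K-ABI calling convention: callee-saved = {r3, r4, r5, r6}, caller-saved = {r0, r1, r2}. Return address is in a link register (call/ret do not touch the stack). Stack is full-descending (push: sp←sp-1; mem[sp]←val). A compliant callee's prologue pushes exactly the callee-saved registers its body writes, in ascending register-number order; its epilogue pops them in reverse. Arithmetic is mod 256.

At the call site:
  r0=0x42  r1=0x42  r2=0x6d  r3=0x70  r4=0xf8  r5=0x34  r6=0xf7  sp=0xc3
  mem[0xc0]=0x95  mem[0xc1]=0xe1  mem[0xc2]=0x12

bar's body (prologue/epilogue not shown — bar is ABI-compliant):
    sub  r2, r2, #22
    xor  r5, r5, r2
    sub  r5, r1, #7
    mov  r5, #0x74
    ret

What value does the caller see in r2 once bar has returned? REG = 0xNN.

REG = 0x57

prologue: push r5 → mem[0xc2]=0x34, sp=0xc2
body[0] sub  r2, r2, #22 → r2=0x57
body[1] xor  r5, r5, r2 → r5=0x63
body[2] sub  r5, r1, #7 → r5=0x3b
body[3] mov  r5, #0x74 → r5=0x74
epilogue: pop r5=0x34, sp=0xc3
r2 is caller-saved → body value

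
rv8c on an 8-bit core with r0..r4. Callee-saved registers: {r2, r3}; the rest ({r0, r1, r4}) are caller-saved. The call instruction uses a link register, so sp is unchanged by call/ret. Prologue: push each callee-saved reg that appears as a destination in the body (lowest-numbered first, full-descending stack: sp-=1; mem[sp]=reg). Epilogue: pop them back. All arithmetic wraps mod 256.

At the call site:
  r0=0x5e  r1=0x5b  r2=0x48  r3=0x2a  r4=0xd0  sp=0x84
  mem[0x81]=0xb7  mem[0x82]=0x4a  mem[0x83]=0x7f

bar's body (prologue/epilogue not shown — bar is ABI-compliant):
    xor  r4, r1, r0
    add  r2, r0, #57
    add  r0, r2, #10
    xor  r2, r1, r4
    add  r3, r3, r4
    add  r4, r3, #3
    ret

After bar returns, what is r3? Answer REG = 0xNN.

prologue: push r2 → mem[0x83]=0x48, sp=0x83
prologue: push r3 → mem[0x82]=0x2a, sp=0x82
body[0] xor  r4, r1, r0 → r4=0x05
body[1] add  r2, r0, #57 → r2=0x97
body[2] add  r0, r2, #10 → r0=0xa1
body[3] xor  r2, r1, r4 → r2=0x5e
body[4] add  r3, r3, r4 → r3=0x2f
body[5] add  r4, r3, #3 → r4=0x32
epilogue: pop r3=0x2a, sp=0x83
epilogue: pop r2=0x48, sp=0x84
r3 is callee-saved → restored

REG = 0x2a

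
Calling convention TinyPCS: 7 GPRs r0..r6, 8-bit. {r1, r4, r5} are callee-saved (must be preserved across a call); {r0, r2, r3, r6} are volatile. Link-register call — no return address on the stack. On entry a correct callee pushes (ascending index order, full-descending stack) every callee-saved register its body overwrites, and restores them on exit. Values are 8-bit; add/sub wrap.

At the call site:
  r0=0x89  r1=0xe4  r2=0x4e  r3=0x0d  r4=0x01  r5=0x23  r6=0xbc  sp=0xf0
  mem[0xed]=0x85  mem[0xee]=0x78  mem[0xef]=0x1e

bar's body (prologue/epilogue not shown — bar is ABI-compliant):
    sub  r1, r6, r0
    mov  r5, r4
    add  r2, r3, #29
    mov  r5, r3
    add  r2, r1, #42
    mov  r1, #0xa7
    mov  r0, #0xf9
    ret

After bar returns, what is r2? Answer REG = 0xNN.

prologue: push r1 → mem[0xef]=0xe4, sp=0xef
prologue: push r5 → mem[0xee]=0x23, sp=0xee
body[0] sub  r1, r6, r0 → r1=0x33
body[1] mov  r5, r4 → r5=0x01
body[2] add  r2, r3, #29 → r2=0x2a
body[3] mov  r5, r3 → r5=0x0d
body[4] add  r2, r1, #42 → r2=0x5d
body[5] mov  r1, #0xa7 → r1=0xa7
body[6] mov  r0, #0xf9 → r0=0xf9
epilogue: pop r5=0x23, sp=0xef
epilogue: pop r1=0xe4, sp=0xf0
r2 is caller-saved → body value

REG = 0x5d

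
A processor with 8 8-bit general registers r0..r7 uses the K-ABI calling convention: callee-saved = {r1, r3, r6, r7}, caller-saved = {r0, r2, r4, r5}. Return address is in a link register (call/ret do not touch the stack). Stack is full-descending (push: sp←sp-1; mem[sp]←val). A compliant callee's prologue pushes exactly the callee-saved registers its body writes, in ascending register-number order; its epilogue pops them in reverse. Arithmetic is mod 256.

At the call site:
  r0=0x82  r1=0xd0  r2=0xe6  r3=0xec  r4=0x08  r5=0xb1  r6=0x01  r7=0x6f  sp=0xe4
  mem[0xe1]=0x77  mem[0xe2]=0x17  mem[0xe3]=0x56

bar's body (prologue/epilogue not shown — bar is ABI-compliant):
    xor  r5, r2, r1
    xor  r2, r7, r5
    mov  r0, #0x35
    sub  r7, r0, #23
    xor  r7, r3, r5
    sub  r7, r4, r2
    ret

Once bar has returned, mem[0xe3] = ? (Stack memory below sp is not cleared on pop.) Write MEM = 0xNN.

prologue: push r7 -> mem[0xe3]=0x6f, sp=0xe3
body[0] xor  r5, r2, r1 -> r5=0x36
body[1] xor  r2, r7, r5 -> r2=0x59
body[2] mov  r0, #0x35 -> r0=0x35
body[3] sub  r7, r0, #23 -> r7=0x1e
body[4] xor  r7, r3, r5 -> r7=0xda
body[5] sub  r7, r4, r2 -> r7=0xaf
epilogue: pop r7=0x6f, sp=0xe4
prologue pushed ['r7'] at ['0xe3']

MEM = 0x6f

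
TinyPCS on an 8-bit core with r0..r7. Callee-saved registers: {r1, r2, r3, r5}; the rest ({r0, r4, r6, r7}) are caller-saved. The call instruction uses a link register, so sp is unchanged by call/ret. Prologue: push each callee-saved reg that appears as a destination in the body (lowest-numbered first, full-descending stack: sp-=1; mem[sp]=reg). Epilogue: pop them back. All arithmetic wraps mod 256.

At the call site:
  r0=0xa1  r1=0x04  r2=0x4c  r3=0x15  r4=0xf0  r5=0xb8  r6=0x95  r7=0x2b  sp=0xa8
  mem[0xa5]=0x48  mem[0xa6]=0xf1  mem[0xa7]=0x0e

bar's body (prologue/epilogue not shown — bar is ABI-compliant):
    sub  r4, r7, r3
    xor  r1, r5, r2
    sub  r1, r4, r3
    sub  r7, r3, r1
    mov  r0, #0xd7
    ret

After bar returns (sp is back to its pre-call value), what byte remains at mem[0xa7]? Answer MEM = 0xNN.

MEM = 0x04

prologue: push r1 -> mem[0xa7]=0x04, sp=0xa7
body[0] sub  r4, r7, r3 -> r4=0x16
body[1] xor  r1, r5, r2 -> r1=0xf4
body[2] sub  r1, r4, r3 -> r1=0x01
body[3] sub  r7, r3, r1 -> r7=0x14
body[4] mov  r0, #0xd7 -> r0=0xd7
epilogue: pop r1=0x04, sp=0xa8
prologue pushed ['r1'] at ['0xa7']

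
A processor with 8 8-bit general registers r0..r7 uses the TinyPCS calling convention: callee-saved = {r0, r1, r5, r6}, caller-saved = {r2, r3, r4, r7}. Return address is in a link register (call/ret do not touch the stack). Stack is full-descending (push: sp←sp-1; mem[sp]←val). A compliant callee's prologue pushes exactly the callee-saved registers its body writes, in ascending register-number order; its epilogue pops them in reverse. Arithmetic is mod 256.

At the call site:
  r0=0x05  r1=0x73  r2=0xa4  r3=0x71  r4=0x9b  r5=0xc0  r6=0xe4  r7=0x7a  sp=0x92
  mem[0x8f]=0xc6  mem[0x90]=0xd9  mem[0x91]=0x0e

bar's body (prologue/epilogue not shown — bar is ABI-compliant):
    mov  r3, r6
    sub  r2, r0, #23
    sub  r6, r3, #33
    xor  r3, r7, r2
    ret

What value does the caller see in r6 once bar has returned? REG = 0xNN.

prologue: push r6 -> mem[0x91]=0xe4, sp=0x91
body[0] mov  r3, r6 -> r3=0xe4
body[1] sub  r2, r0, #23 -> r2=0xee
body[2] sub  r6, r3, #33 -> r6=0xc3
body[3] xor  r3, r7, r2 -> r3=0x94
epilogue: pop r6=0xe4, sp=0x92
r6 is callee-saved -> restored

REG = 0xe4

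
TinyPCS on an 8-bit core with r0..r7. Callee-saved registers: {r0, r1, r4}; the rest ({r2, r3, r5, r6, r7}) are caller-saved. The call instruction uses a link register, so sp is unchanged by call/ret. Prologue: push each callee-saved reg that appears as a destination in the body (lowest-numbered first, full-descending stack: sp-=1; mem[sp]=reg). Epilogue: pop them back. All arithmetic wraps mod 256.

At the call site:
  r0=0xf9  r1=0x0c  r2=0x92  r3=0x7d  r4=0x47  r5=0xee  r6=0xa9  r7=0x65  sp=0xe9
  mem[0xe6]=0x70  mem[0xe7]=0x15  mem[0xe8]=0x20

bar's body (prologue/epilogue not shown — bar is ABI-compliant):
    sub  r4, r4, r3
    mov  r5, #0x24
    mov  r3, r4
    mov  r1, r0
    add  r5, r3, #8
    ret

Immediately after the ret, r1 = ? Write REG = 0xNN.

prologue: push r1 -> mem[0xe8]=0x0c, sp=0xe8
prologue: push r4 -> mem[0xe7]=0x47, sp=0xe7
body[0] sub  r4, r4, r3 -> r4=0xca
body[1] mov  r5, #0x24 -> r5=0x24
body[2] mov  r3, r4 -> r3=0xca
body[3] mov  r1, r0 -> r1=0xf9
body[4] add  r5, r3, #8 -> r5=0xd2
epilogue: pop r4=0x47, sp=0xe8
epilogue: pop r1=0x0c, sp=0xe9
r1 is callee-saved -> restored

REG = 0x0c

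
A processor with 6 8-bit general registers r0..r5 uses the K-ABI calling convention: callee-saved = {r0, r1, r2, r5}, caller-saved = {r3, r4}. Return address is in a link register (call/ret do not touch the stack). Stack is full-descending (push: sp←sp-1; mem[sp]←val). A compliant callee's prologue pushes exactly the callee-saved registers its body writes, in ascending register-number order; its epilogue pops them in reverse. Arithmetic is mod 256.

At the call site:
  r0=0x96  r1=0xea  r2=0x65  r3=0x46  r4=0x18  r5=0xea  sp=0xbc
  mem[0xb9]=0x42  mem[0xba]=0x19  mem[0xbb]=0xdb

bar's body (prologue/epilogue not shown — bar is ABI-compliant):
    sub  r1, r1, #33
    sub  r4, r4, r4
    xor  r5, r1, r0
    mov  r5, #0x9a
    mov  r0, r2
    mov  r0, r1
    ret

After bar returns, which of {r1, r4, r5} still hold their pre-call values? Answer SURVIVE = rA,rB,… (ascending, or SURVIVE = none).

prologue: push r0 -> mem[0xbb]=0x96, sp=0xbb
prologue: push r1 -> mem[0xba]=0xea, sp=0xba
prologue: push r5 -> mem[0xb9]=0xea, sp=0xb9
body[0] sub  r1, r1, #33 -> r1=0xc9
body[1] sub  r4, r4, r4 -> r4=0x00
body[2] xor  r5, r1, r0 -> r5=0x5f
body[3] mov  r5, #0x9a -> r5=0x9a
body[4] mov  r0, r2 -> r0=0x65
body[5] mov  r0, r1 -> r0=0xc9
epilogue: pop r5=0xea, sp=0xba
epilogue: pop r1=0xea, sp=0xbb
epilogue: pop r0=0x96, sp=0xbc
r1: callee-saved, written=True
r4: caller-saved, written=True
r5: callee-saved, written=True

SURVIVE = r1,r5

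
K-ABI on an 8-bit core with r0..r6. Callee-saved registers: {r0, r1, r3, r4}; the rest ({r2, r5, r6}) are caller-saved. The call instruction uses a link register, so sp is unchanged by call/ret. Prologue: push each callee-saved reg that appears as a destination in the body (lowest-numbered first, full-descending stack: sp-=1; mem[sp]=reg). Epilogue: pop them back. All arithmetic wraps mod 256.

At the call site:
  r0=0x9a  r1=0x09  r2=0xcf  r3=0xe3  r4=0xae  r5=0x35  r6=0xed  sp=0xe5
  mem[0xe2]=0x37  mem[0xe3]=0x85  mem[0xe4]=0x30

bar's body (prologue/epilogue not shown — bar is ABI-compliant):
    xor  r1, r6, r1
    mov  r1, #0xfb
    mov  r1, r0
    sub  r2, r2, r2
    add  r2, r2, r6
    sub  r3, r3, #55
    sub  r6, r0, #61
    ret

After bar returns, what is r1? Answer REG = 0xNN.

prologue: push r1 → mem[0xe4]=0x09, sp=0xe4
prologue: push r3 → mem[0xe3]=0xe3, sp=0xe3
body[0] xor  r1, r6, r1 → r1=0xe4
body[1] mov  r1, #0xfb → r1=0xfb
body[2] mov  r1, r0 → r1=0x9a
body[3] sub  r2, r2, r2 → r2=0x00
body[4] add  r2, r2, r6 → r2=0xed
body[5] sub  r3, r3, #55 → r3=0xac
body[6] sub  r6, r0, #61 → r6=0x5d
epilogue: pop r3=0xe3, sp=0xe4
epilogue: pop r1=0x09, sp=0xe5
r1 is callee-saved → restored

REG = 0x09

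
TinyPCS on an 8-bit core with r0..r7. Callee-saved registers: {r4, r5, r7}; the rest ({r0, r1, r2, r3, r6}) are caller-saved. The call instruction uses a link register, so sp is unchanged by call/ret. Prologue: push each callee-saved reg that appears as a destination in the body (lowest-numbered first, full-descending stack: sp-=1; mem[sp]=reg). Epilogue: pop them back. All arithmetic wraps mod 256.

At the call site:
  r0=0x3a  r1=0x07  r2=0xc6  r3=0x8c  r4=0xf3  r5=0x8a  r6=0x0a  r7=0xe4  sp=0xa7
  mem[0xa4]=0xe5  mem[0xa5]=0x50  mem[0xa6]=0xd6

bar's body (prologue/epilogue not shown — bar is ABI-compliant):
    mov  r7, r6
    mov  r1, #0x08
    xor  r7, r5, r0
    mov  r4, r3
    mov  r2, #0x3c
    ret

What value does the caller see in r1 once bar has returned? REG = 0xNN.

REG = 0x08

prologue: push r4 → mem[0xa6]=0xf3, sp=0xa6
prologue: push r7 → mem[0xa5]=0xe4, sp=0xa5
body[0] mov  r7, r6 → r7=0x0a
body[1] mov  r1, #0x08 → r1=0x08
body[2] xor  r7, r5, r0 → r7=0xb0
body[3] mov  r4, r3 → r4=0x8c
body[4] mov  r2, #0x3c → r2=0x3c
epilogue: pop r7=0xe4, sp=0xa6
epilogue: pop r4=0xf3, sp=0xa7
r1 is caller-saved → body value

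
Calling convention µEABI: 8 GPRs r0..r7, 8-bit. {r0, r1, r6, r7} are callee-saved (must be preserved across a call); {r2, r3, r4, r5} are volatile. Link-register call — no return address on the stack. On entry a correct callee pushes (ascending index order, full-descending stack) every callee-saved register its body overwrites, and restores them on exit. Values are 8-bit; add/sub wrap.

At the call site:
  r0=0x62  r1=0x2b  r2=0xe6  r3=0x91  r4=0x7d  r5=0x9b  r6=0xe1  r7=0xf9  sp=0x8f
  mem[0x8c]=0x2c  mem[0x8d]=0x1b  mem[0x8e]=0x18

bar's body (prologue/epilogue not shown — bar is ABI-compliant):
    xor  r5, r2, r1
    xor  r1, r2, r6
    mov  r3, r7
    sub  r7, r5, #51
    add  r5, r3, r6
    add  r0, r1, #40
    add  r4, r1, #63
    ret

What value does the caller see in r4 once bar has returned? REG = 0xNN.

prologue: push r0 -> mem[0x8e]=0x62, sp=0x8e
prologue: push r1 -> mem[0x8d]=0x2b, sp=0x8d
prologue: push r7 -> mem[0x8c]=0xf9, sp=0x8c
body[0] xor  r5, r2, r1 -> r5=0xcd
body[1] xor  r1, r2, r6 -> r1=0x07
body[2] mov  r3, r7 -> r3=0xf9
body[3] sub  r7, r5, #51 -> r7=0x9a
body[4] add  r5, r3, r6 -> r5=0xda
body[5] add  r0, r1, #40 -> r0=0x2f
body[6] add  r4, r1, #63 -> r4=0x46
epilogue: pop r7=0xf9, sp=0x8d
epilogue: pop r1=0x2b, sp=0x8e
epilogue: pop r0=0x62, sp=0x8f
r4 is caller-saved -> body value

REG = 0x46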